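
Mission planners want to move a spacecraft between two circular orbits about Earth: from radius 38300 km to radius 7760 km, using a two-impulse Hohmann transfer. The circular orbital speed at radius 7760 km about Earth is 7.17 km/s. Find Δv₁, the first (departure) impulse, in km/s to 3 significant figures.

From the circular-orbit relation v² = μ/r at r = 7760 km: μ = v²r = (7.17)² × 7760 = 3.98933×10^5 km³/s².
The Hohmann ellipse has a_t = (r₁ + r₂)/2 = 23030 km.
Circular speed at r = 38300 km: v_c = √(μ/r) = 3.227 km/s.
Transfer-orbit speed at the same r (vis-viva, a = a_t): v_t = √[μ(2/r − 1/a_t)] = 1.873 km/s.
Δv₁ = |v_t − v_c| = |1.873 − 3.227| = 1.354 km/s.

Δv₁ = 1.35 km/s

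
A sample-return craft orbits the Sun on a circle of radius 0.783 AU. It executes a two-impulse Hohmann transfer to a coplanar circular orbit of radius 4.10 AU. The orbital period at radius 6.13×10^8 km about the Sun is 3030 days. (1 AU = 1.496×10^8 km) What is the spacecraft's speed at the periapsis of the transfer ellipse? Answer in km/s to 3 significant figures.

v = 43.6 km/s

From Kepler's third law T² = 4π²r³/μ at r = 6.13×10^8 km, T = 3030 days = 3030 × 86400 s = 2.61792×10^8 s: μ = 4π²r³/T² = 1.32687×10^11 km³/s².
In km: r₁ = 0.783 × 1.496×10^8 = 1.171368×10^8 km; r₂ = 4.10 × 1.496×10^8 = 6.1336×10^8 km.
The Hohmann ellipse has a_t = (r₁ + r₂)/2 = 3.652484×10^8 km.
The periapsis of the transfer ellipse is at r = 1.171368×10^8 km.
From the vis-viva equation, v = √[μ(2/r − 1/a_t)] = 43.61 km/s.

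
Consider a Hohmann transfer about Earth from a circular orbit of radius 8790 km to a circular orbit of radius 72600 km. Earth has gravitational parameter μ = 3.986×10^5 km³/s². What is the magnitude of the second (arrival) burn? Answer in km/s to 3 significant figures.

The Hohmann ellipse has a_t = (r₁ + r₂)/2 = 40695 km.
On the circular orbit at r = 72600 km, v_c = √(μ/r) = 2.343 km/s.
Transfer-orbit speed at the same r (vis-viva, a = a_t): v_t = √[μ(2/r − 1/a_t)] = 1.089 km/s.
Δv₂ = |v_t − v_c| = |1.089 − 2.343| = 1.254 km/s.

Δv₂ = 1.25 km/s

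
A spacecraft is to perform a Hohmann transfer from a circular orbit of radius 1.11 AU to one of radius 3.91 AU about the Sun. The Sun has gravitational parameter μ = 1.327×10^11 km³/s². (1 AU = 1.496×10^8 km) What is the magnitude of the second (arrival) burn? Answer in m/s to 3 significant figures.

Δv₂ = 5050 m/s

In km: r₁ = 1.11 × 1.496×10^8 = 1.66056×10^8 km; r₂ = 3.91 × 1.496×10^8 = 5.84936×10^8 km.
Transfer-ellipse semi-major axis a_t = (r₁ + r₂)/2 = (1.66056×10^8 + 5.84936×10^8)/2 = 3.75496×10^8 km.
Circular speed at r = 5.84936×10^8 km: v_c = √(μ/r) = 15.062 km/s.
Transfer-orbit speed at the same r (vis-viva, a = a_t): v_t = √[μ(2/r − 1/a_t)] = 10.016 km/s.
Δv₂ = |v_t − v_c| = |10.016 − 15.062| = 5.046 km/s.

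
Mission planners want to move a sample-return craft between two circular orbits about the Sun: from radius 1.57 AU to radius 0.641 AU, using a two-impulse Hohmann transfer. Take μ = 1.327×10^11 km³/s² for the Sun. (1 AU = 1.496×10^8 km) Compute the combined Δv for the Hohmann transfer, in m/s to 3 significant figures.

In km: r₁ = 1.57 × 1.496×10^8 = 2.34872×10^8 km; r₂ = 0.641 × 1.496×10^8 = 9.58936×10^7 km.
Semi-major axis of the transfer orbit: a_t = (2.34872×10^8 + 9.58936×10^7)/2 = 1.653828×10^8 km.
Circular speed at r₁: v₁ = √(μ/r₁) = √(1.327×10^11/2.34872×10^8) = 23.77 km/s.
Transfer-orbit speed at r₁ (vis-viva): v_a = √[μ(2/r₁ − 1/a_t)] = 18.10 km/s.
First burn Δv₁ = |v_a − v₁| = 5.670 km/s.
At r₂, v₂ = √(μ/r₂) = 37.1998 km/s.
Transfer-orbit speed at r₂: v_p = √[μ(2/r₂ − 1/a_t)] = 44.3314 km/s.
Second burn Δv₂ = |v₂ − v_p| = 7.132 km/s.
Total Δv = Δv₁ + Δv₂ = 12.80 km/s.

Δv = 12800 m/s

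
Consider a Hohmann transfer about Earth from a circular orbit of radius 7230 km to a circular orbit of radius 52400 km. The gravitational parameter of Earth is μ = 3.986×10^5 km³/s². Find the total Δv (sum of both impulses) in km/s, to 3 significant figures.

Δv = 3.82 km/s

The Hohmann ellipse has a_t = (r₁ + r₂)/2 = 29815 km.
At r₁ the circular-orbit speed is v₁ = √(μ/r₁) = 7.425 km/s.
On the transfer ellipse at r₁, vis-viva gives v_p = √[μ(2/r₁ − 1/a_t)] = 9.843 km/s.
First burn Δv₁ = |v_p − v₁| = 2.418 km/s.
Circular speed at r₂: v₂ = √(μ/r₂) = 2.758 km/s.
Transfer-orbit speed at r₂: v_a = √[μ(2/r₂ − 1/a_t)] = 1.358 km/s.
Second burn Δv₂ = |v₂ − v_a| = 1.400 km/s.
Δv = Δv₁ + Δv₂ = 2.418 + 1.400 = 3.818 km/s.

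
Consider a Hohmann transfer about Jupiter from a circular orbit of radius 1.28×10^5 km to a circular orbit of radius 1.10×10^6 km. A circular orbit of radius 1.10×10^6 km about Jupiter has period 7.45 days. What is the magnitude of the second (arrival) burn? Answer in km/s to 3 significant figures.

Δv₂ = 5.83 km/s

From Kepler's third law T² = 4π²r³/μ at r = 1.10×10^6 km, T = 7.45 days = 7.45 × 86400 s = 6.4368×10^5 s: μ = 4π²r³/T² = 1.26823×10^8 km³/s².
Transfer-ellipse semi-major axis a_t = (r₁ + r₂)/2 = (1.280×10^5 + 1.100×10^6)/2 = 6.140×10^5 km.
On the circular orbit at r = 1.100×10^6 km, v_c = √(μ/r) = 10.7375 km/s.
Vis-viva on the transfer ellipse at r = 1.100×10^6 km gives v_t = √[μ(2/r − 1/a_t)] = 4.90256 km/s.
Δv₂ = |v_t − v_c| = |4.90256 − 10.7375| = 5.835 km/s.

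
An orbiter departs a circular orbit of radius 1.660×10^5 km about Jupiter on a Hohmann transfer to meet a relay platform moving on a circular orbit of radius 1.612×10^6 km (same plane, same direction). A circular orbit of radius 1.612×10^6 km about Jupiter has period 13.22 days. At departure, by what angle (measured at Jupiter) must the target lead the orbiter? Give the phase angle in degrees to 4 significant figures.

From Kepler's third law T² = 4π²r³/μ at r = 1.612×10^6 km, T = 13.22 days = 13.22 × 86400 s = 1.142208×10^6 s: μ = 4π²r³/T² = 1.26755×10^8 km³/s².
Semi-major axis of the transfer orbit: a_t = (1.660×10^5 + 1.612×10^6)/2 = 8.890×10^5 km.
Transfer time t = π√(a_t³/μ) = 2.3389×10^5 s.
Target angular speed ω₂ = √(μ/r₂³) = 5.5009×10^-6 rad/s.
Angle swept by the target during transfer: ω₂·t = 1.2866 rad = 73.72°.
The orbiter traverses 180° on the transfer ellipse, so the target must lead by 180° − 73.72° = 106.3°.

φ = 106.3°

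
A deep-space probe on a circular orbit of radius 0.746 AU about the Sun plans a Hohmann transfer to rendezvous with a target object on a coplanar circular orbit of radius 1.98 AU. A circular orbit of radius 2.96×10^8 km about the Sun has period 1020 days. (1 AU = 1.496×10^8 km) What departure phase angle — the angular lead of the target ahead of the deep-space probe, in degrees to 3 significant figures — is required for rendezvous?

φ = 77.2°

From Kepler's third law T² = 4π²r³/μ at r = 2.96×10^8 km, T = 1020 days = 1020 × 86400 s = 8.8128×10^7 s: μ = 4π²r³/T² = 1.31828×10^11 km³/s².
In km: r₁ = 0.746 × 1.496×10^8 = 1.116016×10^8 km; r₂ = 1.98 × 1.496×10^8 = 2.96208×10^8 km.
Semi-major axis of the transfer orbit: a_t = (1.116016×10^8 + 2.96208×10^8)/2 = 2.039048×10^8 km.
The half-period of the transfer ellipse is t = π√(a_t³/μ) = 2.519×10^7 s.
Target angular speed ω₂ = √(μ/r₂³) = 7.122×10^-8 rad/s.
Angle swept by the target during transfer: ω₂·t = 1.794 rad = 102.8°.
Arrival is 180° from departure on the ellipse, so φ = 180° − 102.8° = 77.2°.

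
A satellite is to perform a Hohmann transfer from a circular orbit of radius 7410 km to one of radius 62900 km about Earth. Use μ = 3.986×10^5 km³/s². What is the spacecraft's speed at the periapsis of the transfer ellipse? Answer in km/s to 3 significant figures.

Semi-major axis of the transfer orbit: a_t = (7410 + 62900)/2 = 35155 km.
The periapsis of the transfer ellipse is at r = 7410 km.
Vis-viva: v = √[μ(2/r − 1/a_t)] = √[3.986×10^5 × (2/7410 − 1/35155)] = 9.811 km/s.

v = 9.81 km/s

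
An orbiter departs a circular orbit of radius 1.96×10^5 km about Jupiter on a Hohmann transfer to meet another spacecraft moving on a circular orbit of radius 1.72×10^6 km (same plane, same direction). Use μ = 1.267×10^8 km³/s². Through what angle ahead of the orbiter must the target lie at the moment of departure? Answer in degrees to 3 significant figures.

φ = 105°

The Hohmann ellipse has a_t = (r₁ + r₂)/2 = 9.580×10^5 km.
Transfer time t = π√(a_t³/μ) = 2.617×10^5 s.
Target angular speed ω₂ = √(μ/r₂³) = 4.990×10^-6 rad/s.
Angle swept by the target during transfer: ω₂·t = 1.3059 rad = 74.82°.
Arrival is 180° from departure on the ellipse, so φ = 180° − 74.82° = 105°.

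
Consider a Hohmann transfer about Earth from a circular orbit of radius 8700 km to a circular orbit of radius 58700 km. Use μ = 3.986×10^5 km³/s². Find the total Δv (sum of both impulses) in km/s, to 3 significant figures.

The Hohmann ellipse has a_t = (r₁ + r₂)/2 = 33700 km.
At r₁ the circular-orbit speed is v₁ = √(μ/r₁) = 6.76876 km/s.
On the transfer ellipse at r₁, vis-viva equation gives v_p = √[μ(2/r₁ − 1/a_t)] = 8.93332 km/s.
First burn Δv₁ = |v_p − v₁| = 2.1646 km/s.
Circular speed at r₂: v₂ = √(μ/r₂) = 2.60585 km/s.
Transfer-orbit speed at r₂: v_a = √[μ(2/r₂ − 1/a_t)] = 1.32402 km/s.
Second burn Δv₂ = |v₂ − v_a| = 1.2818 km/s.
Δv = Δv₁ + Δv₂ = 2.1646 + 1.2818 = 3.446 km/s.

Δv = 3.45 km/s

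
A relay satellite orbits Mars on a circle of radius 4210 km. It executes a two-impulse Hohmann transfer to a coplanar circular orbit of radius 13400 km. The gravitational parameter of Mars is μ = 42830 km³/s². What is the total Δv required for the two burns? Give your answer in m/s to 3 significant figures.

Transfer-ellipse semi-major axis a_t = (r₁ + r₂)/2 = (4210 + 13400)/2 = 8805 km.
At r₁ the circular-orbit speed is v₁ = √(μ/r₁) = 3.1896 km/s.
On the transfer ellipse at r₁, v² = μ(2/r − 1/a) gives v_p = √[μ(2/r₁ − 1/a_t)] = 3.9348 km/s.
First burn Δv₁ = |v_p − v₁| = 0.7452 km/s.
At r₂, v₂ = √(μ/r₂) = 1.7878 km/s.
Transfer-orbit speed at r₂: v_a = √[μ(2/r₂ − 1/a_t)] = 1.2362 km/s.
Second burn Δv₂ = |v₂ − v_a| = 0.5516 km/s.
Total Δv = Δv₁ + Δv₂ = 1.297 km/s.

Δv = 1300 m/s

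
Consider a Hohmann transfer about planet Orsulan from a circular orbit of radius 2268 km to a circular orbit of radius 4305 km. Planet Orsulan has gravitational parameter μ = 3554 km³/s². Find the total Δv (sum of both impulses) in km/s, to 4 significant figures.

The Hohmann ellipse has a_t = (r₁ + r₂)/2 = 3286.5 km.
Circular speed at r₁: v₁ = √(μ/r₁) = √(3554/2268) = 1.2518 km/s.
Transfer-orbit speed at r₁ (vis-viva equation): v_p = √[μ(2/r₁ − 1/a_t)] = 1.4327 km/s.
First burn Δv₁ = |v_p − v₁| = 0.1809 km/s.
Circular speed at r₂: v₂ = √(μ/r₂) = 0.9086 km/s.
Transfer-orbit speed at r₂: v_a = √[μ(2/r₂ − 1/a_t)] = 0.7548 km/s.
Second burn Δv₂ = |v₂ − v_a| = 0.1538 km/s.
Total Δv = Δv₁ + Δv₂ = 0.3347 km/s.

Δv = 0.3347 km/s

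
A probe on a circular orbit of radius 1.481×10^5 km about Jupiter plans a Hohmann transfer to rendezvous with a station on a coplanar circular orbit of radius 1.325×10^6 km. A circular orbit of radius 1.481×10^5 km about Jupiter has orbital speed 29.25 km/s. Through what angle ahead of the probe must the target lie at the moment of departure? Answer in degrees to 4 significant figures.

φ = 105.4°

From the circular-orbit relation v² = μ/r at r = 1.481×10^5 km: μ = v²r = (29.25)² × 1.481×10^5 = 1.26709×10^8 km³/s².
Semi-major axis of the transfer orbit: a_t = (1.481×10^5 + 1.325×10^6)/2 = 7.3655×10^5 km.
The half-period of the transfer ellipse is t = π√(a_t³/μ) = 1.764×10^5 s.
Target angular speed ω₂ = √(μ/r₂³) = 7.380×10^-6 rad/s.
Angle swept by the target during transfer: ω₂·t = 1.302 rad = 74.60°.
Arrival is 180° from departure on the ellipse, so φ = 180° − 74.60° = 105.4°.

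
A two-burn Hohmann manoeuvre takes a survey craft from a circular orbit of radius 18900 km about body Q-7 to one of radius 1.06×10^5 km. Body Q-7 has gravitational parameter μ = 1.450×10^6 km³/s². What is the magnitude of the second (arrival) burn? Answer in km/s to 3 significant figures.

Transfer-ellipse semi-major axis a_t = (r₁ + r₂)/2 = (18900 + 1.060×10^5)/2 = 62450 km.
On the circular orbit at r = 1.060×10^5 km, v_c = √(μ/r) = 3.699 km/s.
Transfer-orbit speed at the same r (vis-viva, a = a_t): v_t = √[μ(2/r − 1/a_t)] = 2.035 km/s.
Δv₂ = |v_t − v_c| = |2.035 − 3.699| = 1.664 km/s.

Δv₂ = 1.66 km/s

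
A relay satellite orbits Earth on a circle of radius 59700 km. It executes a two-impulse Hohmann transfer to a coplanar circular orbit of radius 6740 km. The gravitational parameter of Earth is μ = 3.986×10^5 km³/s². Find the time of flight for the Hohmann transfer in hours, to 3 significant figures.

t = 8.37 hours

The Hohmann ellipse has a_t = (r₁ + r₂)/2 = 33220 km.
By Kepler's third law the transfer-orbit period is T = 2π√(a_t³/μ), so t = T/2 = 30130 s.
Converting: 30130 s ÷ 3600 s/hour = 8.37 hours.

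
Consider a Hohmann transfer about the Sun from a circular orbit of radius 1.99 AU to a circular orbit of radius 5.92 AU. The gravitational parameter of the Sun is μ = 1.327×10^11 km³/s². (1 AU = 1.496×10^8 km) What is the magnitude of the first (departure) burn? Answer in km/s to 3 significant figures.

Δv₁ = 4.72 km/s

In km: r₁ = 1.99 × 1.496×10^8 = 2.97704×10^8 km; r₂ = 5.92 × 1.496×10^8 = 8.85632×10^8 km.
The Hohmann ellipse has a_t = (r₁ + r₂)/2 = 5.91668×10^8 km.
Circular speed at r = 2.97704×10^8 km: v_c = √(μ/r) = 21.1127 km/s.
Vis-viva on the transfer ellipse at r = 2.97704×10^8 km gives v_t = √[μ(2/r − 1/a_t)] = 25.8304 km/s.
Δv₁ = |v_t − v_c| = |25.8304 − 21.1127| = 4.718 km/s.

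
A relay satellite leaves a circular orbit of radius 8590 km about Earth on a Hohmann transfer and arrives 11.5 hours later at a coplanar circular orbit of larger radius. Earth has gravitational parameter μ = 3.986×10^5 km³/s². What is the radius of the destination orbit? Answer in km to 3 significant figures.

Transfer time t = 11.5 hours = 41400 s, and t = π√(a_t³/μ).
So a_t = (μ t²/π²)^(1/3) = (3.986×10^5 × (41400)² / π²)^(1/3) = 41059 km.
Since a_t = (r₁ + r₂)/2, r₂ = 2a_t − r₁ = 2×41059 − 8590 = 73528 km.

r₂ = 73500 km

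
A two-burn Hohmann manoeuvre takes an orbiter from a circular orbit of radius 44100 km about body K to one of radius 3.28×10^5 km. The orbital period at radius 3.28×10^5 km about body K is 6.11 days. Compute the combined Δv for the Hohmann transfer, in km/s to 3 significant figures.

Δv = 5.49 km/s

From Kepler's third law T² = 4π²r³/μ at r = 3.28×10^5 km, T = 6.11 days = 6.11 × 86400 s = 5.27904×10^5 s: μ = 4π²r³/T² = 4.99886×10^6 km³/s².
The Hohmann ellipse has a_t = (r₁ + r₂)/2 = 1.8605×10^5 km.
Circular speed at r₁: v₁ = √(μ/r₁) = √(4.99886×10^6/44100) = 10.65 km/s.
On the transfer ellipse at r₁, v² = μ(2/r − 1/a) gives v_p = √[μ(2/r₁ − 1/a_t)] = 14.14 km/s.
First burn Δv₁ = |v_p − v₁| = 3.490 km/s.
At r₂, v₂ = √(μ/r₂) = 3.904 km/s.
Transfer-orbit speed at r₂: v_a = √[μ(2/r₂ − 1/a_t)] = 1.901 km/s.
Second burn Δv₂ = |v₂ − v_a| = 2.003 km/s.
Total Δv = Δv₁ + Δv₂ = 5.493 km/s.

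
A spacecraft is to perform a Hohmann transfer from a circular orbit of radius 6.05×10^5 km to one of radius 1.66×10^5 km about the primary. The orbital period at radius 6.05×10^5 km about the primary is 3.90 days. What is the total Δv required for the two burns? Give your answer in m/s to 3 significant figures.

Δv = 9320 m/s

From Kepler's third law T² = 4π²r³/μ at r = 6.05×10^5 km, T = 3.90 days = 3.90 × 86400 s = 3.3696×10^5 s: μ = 4π²r³/T² = 7.69962×10^7 km³/s².
Semi-major axis of the transfer orbit: a_t = (6.050×10^5 + 1.660×10^5)/2 = 3.855×10^5 km.
At r₁ the circular-orbit speed is v₁ = √(μ/r₁) = 11.28124 km/s.
Transfer-orbit speed at r₁ (vis-viva equation): v_a = √[μ(2/r₁ − 1/a_t)] = 7.402847 km/s.
First burn Δv₁ = |v_a − v₁| = 3.8784 km/s.
Circular speed at r₂: v₂ = √(μ/r₂) = 21.5368 km/s.
Transfer-orbit speed at r₂: v_p = √[μ(2/r₂ − 1/a_t)] = 26.9803 km/s.
Second burn Δv₂ = |v₂ − v_p| = 5.4435 km/s.
Δv = Δv₁ + Δv₂ = 3.8784 + 5.4435 = 9.322 km/s.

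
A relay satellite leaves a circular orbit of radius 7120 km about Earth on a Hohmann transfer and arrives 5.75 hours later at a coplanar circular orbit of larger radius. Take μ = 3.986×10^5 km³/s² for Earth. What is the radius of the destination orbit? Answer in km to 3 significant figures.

r₂ = 44600 km

Transfer time t = 5.75 hours = 20700 s, and t = π√(a_t³/μ).
So a_t = (μ t²/π²)^(1/3) = (3.986×10^5 × (20700)² / π²)^(1/3) = 25866 km.
Since a_t = (r₁ + r₂)/2, r₂ = 2a_t − r₁ = 2×25866 − 7120 = 44612 km.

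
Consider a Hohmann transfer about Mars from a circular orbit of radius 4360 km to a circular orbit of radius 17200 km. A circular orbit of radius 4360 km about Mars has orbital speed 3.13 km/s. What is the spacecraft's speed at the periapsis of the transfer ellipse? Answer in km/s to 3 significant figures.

From the circular-orbit relation v² = μ/r at r = 4360 km: μ = v²r = (3.13)² × 4360 = 42714.5 km³/s².
The Hohmann ellipse has a_t = (r₁ + r₂)/2 = 10780 km.
At periapsis, r = 4360 km.
Applying v² = μ(2/r − 1/a_t): v = 3.954 km/s.

v = 3.95 km/s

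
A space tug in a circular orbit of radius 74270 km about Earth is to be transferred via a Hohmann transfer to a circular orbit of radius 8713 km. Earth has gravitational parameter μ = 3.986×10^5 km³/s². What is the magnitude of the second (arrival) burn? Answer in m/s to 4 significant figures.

Δv₂ = 2286 m/s

The Hohmann ellipse has a_t = (r₁ + r₂)/2 = 41491.5 km.
Circular speed at r = 8713 km: v_c = √(μ/r) = 6.76371 km/s.
Transfer-orbit speed at the same r (vis-viva, a = a_t): v_t = √[μ(2/r − 1/a_t)] = 9.04924 km/s.
Δv₂ = |v_t − v_c| = |9.04924 − 6.76371| = 2.286 km/s.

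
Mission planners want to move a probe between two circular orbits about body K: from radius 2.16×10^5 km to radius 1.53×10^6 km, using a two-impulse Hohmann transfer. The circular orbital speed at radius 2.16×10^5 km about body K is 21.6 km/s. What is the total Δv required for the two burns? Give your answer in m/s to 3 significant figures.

From the circular-orbit relation v² = μ/r at r = 2.16×10^5 km: μ = v²r = (21.6)² × 2.16×10^5 = 1.00777×10^8 km³/s².
Transfer-ellipse semi-major axis a_t = (r₁ + r₂)/2 = (2.160×10^5 + 1.530×10^6)/2 = 8.730×10^5 km.
At r₁ the circular-orbit speed is v₁ = √(μ/r₁) = 21.600 km/s.
On the transfer ellipse at r₁, v² = μ(2/r − 1/a) gives v_p = √[μ(2/r₁ − 1/a_t)] = 28.595 km/s.
First burn Δv₁ = |v_p − v₁| = 6.995 km/s.
Circular speed at r₂: v₂ = √(μ/r₂) = 8.116 km/s.
Transfer-orbit speed at r₂: v_a = √[μ(2/r₂ − 1/a_t)] = 4.037 km/s.
Second burn Δv₂ = |v₂ − v_a| = 4.079 km/s.
Total Δv = Δv₁ + Δv₂ = 11.07 km/s.

Δv = 11100 m/s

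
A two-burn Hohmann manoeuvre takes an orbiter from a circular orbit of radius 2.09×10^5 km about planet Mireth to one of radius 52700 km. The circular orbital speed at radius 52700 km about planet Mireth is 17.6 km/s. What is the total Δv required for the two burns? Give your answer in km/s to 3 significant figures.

Δv = 7.87 km/s

From the circular-orbit relation v² = μ/r at r = 52700 km: μ = v²r = (17.6)² × 52700 = 1.63244×10^7 km³/s².
The Hohmann ellipse has a_t = (r₁ + r₂)/2 = 1.3085×10^5 km.
Circular speed at r₁: v₁ = √(μ/r₁) = √(1.63244×10^7/2.090×10^5) = 8.838 km/s.
Transfer-orbit speed at r₁ (v² = μ(2/r − 1/a)): v_a = √[μ(2/r₁ − 1/a_t)] = 5.609 km/s.
First burn Δv₁ = |v_a − v₁| = 3.229 km/s.
Circular speed at r₂: v₂ = √(μ/r₂) = 17.600 km/s.
Transfer-orbit speed at r₂: v_p = √[μ(2/r₂ − 1/a_t)] = 22.243 km/s.
Second burn Δv₂ = |v₂ − v_p| = 4.643 km/s.
Δv = Δv₁ + Δv₂ = 3.229 + 4.643 = 7.872 km/s.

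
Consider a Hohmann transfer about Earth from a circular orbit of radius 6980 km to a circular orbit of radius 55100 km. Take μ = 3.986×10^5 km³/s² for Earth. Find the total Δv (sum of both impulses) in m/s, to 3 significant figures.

Δv = 3930 m/s

The Hohmann ellipse has a_t = (r₁ + r₂)/2 = 31040 km.
At r₁ the circular-orbit speed is v₁ = √(μ/r₁) = 7.556852 km/s.
On the transfer ellipse at r₁, vis-viva equation gives v_p = √[μ(2/r₁ − 1/a_t)] = 10.06829 km/s.
First burn Δv₁ = |v_p − v₁| = 2.5114 km/s.
Circular speed at r₂: v₂ = √(μ/r₂) = 2.6896 km/s.
Transfer-orbit speed at r₂: v_a = √[μ(2/r₂ − 1/a_t)] = 1.2754 km/s.
Second burn Δv₂ = |v₂ − v_a| = 1.4142 km/s.
Total Δv = Δv₁ + Δv₂ = 3.926 km/s.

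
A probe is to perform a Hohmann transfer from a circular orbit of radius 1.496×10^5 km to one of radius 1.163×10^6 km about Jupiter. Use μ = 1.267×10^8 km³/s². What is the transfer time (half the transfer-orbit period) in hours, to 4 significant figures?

t = 41.22 hours

Transfer-ellipse semi-major axis a_t = (r₁ + r₂)/2 = (1.496×10^5 + 1.163×10^6)/2 = 6.563×10^5 km.
Transfer time t = π√(a_t³/μ) = π√((6.563×10^5)³ / 1.267×10^8) = 1.484×10^5 s.
Converting: 1.484×10^5 s ÷ 3600 s/hour = 41.22 hours.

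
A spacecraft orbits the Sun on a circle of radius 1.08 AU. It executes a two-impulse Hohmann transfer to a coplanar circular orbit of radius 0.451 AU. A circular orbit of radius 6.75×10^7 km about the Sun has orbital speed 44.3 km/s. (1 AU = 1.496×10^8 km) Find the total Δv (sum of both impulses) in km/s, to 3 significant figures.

Δv = 15.0 km/s

From the circular-orbit relation v² = μ/r at r = 6.75×10^7 km: μ = v²r = (44.3)² × 6.75×10^7 = 1.32468×10^11 km³/s².
In km: r₁ = 1.08 × 1.496×10^8 = 1.61568×10^8 km; r₂ = 0.451 × 1.496×10^8 = 6.74696×10^7 km.
Semi-major axis of the transfer orbit: a_t = (1.61568×10^8 + 6.74696×10^7)/2 = 1.145188×10^8 km.
Circular speed at r₁: v₁ = √(μ/r₁) = √(1.32468×10^11/1.61568×10^8) = 28.6337 km/s.
Transfer-orbit speed at r₁ (v² = μ(2/r − 1/a)): v_a = √[μ(2/r₁ − 1/a_t)] = 21.9783 km/s.
First burn Δv₁ = |v_a − v₁| = 6.655 km/s.
Circular speed at r₂: v₂ = √(μ/r₂) = 44.310 km/s.
Transfer-orbit speed at r₂: v_p = √[μ(2/r₂ − 1/a_t)] = 52.631 km/s.
Second burn Δv₂ = |v₂ − v_p| = 8.321 km/s.
Total Δv = Δv₁ + Δv₂ = 14.98 km/s.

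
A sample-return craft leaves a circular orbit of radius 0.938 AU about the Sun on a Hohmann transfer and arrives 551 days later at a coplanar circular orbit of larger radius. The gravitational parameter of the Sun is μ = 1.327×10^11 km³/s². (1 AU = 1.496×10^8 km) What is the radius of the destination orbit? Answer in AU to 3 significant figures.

r₂ = 3.24 AU

In km: r₁ = 0.938 × 1.496×10^8 = 1.403248×10^8 km.
Transfer time t = 551 days = 4.76064×10^7 s, and t = π√(a_t³/μ).
So a_t = (μ t²/π²)^(1/3) = (1.327×10^11 × (4.76064×10^7)² / π²)^(1/3) = 3.1234×10^8 km.
Since a_t = (r₁ + r₂)/2, r₂ = 2a_t − r₁ = 2×3.1234×10^8 − 1.403248×10^8 = 4.843552×10^8 km.
In AU: r₂ = 4.843552×10^8 / 1.496×10^8 = 3.24 AU.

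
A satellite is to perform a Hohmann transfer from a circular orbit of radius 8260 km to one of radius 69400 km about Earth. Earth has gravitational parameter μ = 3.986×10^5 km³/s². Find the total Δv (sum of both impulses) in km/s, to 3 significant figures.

Δv = 3.63 km/s

The Hohmann ellipse has a_t = (r₁ + r₂)/2 = 38830 km.
Circular speed at r₁: v₁ = √(μ/r₁) = √(3.986×10^5/8260) = 6.946701 km/s.
On the transfer ellipse at r₁, v² = μ(2/r − 1/a) gives v_p = √[μ(2/r₁ − 1/a_t)] = 9.286983 km/s.
First burn Δv₁ = |v_p − v₁| = 2.340282 km/s.
At r₂, v₂ = √(μ/r₂) = 2.396563 km/s.
Transfer-orbit speed at r₂: v_a = √[μ(2/r₂ − 1/a_t)] = 1.105338 km/s.
Second burn Δv₂ = |v₂ − v_a| = 1.291225 km/s.
Δv = Δv₁ + Δv₂ = 2.340282 + 1.291225 = 3.632 km/s.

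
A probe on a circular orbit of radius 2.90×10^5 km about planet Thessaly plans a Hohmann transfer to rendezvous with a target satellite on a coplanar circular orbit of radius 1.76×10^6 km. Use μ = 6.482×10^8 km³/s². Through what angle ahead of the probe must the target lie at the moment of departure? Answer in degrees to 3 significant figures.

Semi-major axis of the transfer orbit: a_t = (2.900×10^5 + 1.760×10^6)/2 = 1.025×10^6 km.
Transfer time t = π√(a_t³/μ) = 1.281×10^5 s.
Target angular speed ω₂ = √(μ/r₂³) = 1.090×10^-5 rad/s.
Angle swept by the target during transfer: ω₂·t = 1.3963 rad = 80.00°.
Arrival is 180° from departure on the ellipse, so φ = 180° − 80.00° = 100°.

φ = 100°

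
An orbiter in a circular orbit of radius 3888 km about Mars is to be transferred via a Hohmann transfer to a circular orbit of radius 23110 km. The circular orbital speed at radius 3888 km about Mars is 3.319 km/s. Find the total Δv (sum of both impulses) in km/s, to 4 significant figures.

Δv = 1.654 km/s

From the circular-orbit relation v² = μ/r at r = 3888 km: μ = v²r = (3.319)² × 3888 = 42829.3 km³/s².
The Hohmann ellipse has a_t = (r₁ + r₂)/2 = 13499 km.
Circular speed at r₁: v₁ = √(μ/r₁) = √(42829.3/3888) = 3.3190 km/s.
Transfer-orbit speed at r₁ (vis-viva): v_p = √[μ(2/r₁ − 1/a_t)] = 4.3427 km/s.
First burn Δv₁ = |v_p − v₁| = 1.0237 km/s.
Circular speed at r₂: v₂ = √(μ/r₂) = 1.361352 km/s.
Transfer-orbit speed at r₂: v_a = √[μ(2/r₂ − 1/a_t)] = 0.7306052 km/s.
Second burn Δv₂ = |v₂ − v_a| = 0.63075 km/s.
Δv = Δv₁ + Δv₂ = 1.0237 + 0.63075 = 1.654 km/s.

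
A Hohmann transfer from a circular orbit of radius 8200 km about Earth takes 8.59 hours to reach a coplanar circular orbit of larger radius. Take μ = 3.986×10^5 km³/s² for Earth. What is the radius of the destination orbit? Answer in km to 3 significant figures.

r₂ = 59400 km

Transfer time t = 8.59 hours = 30924 s, and t = π√(a_t³/μ).
So a_t = (μ t²/π²)^(1/3) = (3.986×10^5 × (30924)² / π²)^(1/3) = 33802 km.
Since a_t = (r₁ + r₂)/2, r₂ = 2a_t − r₁ = 2×33802 − 8200 = 59404 km.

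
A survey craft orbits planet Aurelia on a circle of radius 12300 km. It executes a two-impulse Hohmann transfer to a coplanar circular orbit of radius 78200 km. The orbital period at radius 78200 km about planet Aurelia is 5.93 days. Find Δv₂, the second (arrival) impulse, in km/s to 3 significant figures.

Δv₂ = 0.459 km/s

From Kepler's third law T² = 4π²r³/μ at r = 78200 km, T = 5.93 days = 5.93 × 86400 s = 5.12352×10^5 s: μ = 4π²r³/T² = 71918.9 km³/s².
Transfer-ellipse semi-major axis a_t = (r₁ + r₂)/2 = (12300 + 78200)/2 = 45250 km.
On the circular orbit at r = 78200 km, v_c = √(μ/r) = 0.9590 km/s.
Vis-viva on the transfer ellipse at r = 78200 km gives v_t = √[μ(2/r − 1/a_t)] = 0.5000 km/s.
Δv₂ = |v_t − v_c| = |0.5000 − 0.9590| = 0.4590 km/s.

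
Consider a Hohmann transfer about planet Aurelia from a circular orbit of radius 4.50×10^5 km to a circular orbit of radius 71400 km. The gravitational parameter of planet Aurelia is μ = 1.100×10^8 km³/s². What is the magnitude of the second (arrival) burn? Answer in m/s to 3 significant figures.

Δv₂ = 12300 m/s

The Hohmann ellipse has a_t = (r₁ + r₂)/2 = 2.607×10^5 km.
Circular speed at r = 71400 km: v_c = √(μ/r) = 39.25 km/s.
Transfer-orbit speed at the same r (vis-viva, a = a_t): v_t = √[μ(2/r − 1/a_t)] = 51.57 km/s.
Δv₂ = |v_t − v_c| = |51.57 − 39.25| = 12.32 km/s.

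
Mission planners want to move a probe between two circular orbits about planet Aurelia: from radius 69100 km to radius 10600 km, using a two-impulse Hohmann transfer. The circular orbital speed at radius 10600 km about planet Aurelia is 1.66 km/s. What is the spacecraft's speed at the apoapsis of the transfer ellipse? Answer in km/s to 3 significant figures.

From the circular-orbit relation v² = μ/r at r = 10600 km: μ = v²r = (1.66)² × 10600 = 29209.4 km³/s².
The Hohmann ellipse has a_t = (r₁ + r₂)/2 = 39850 km.
The apoapsis of the transfer ellipse is at r = 69100 km.
From the vis-viva equation, v = √[μ(2/r − 1/a_t)] = 0.3353 km/s.

v = 0.335 km/s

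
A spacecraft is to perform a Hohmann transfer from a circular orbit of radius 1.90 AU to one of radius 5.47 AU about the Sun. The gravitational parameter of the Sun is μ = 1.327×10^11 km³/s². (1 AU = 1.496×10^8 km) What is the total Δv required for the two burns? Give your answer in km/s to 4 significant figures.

Δv = 8.308 km/s

In km: r₁ = 1.90 × 1.496×10^8 = 2.8424×10^8 km; r₂ = 5.47 × 1.496×10^8 = 8.18312×10^8 km.
Transfer-ellipse semi-major axis a_t = (r₁ + r₂)/2 = (2.8424×10^8 + 8.18312×10^8)/2 = 5.51276×10^8 km.
At r₁ the circular-orbit speed is v₁ = √(μ/r₁) = 21.607 km/s.
On the transfer ellipse at r₁, v² = μ(2/r − 1/a) gives v_p = √[μ(2/r₁ − 1/a_t)] = 26.325 km/s.
First burn Δv₁ = |v_p − v₁| = 4.718 km/s.
At r₂, v₂ = √(μ/r₂) = 12.734 km/s.
Transfer-orbit speed at r₂: v_a = √[μ(2/r₂ − 1/a_t)] = 9.1440 km/s.
Second burn Δv₂ = |v₂ − v_a| = 3.590 km/s.
Δv = Δv₁ + Δv₂ = 4.718 + 3.590 = 8.308 km/s.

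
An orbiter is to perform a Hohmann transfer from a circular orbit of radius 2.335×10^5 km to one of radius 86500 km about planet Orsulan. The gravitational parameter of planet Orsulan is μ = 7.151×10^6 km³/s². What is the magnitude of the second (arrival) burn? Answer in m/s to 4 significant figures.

Δv₂ = 1892 m/s

Transfer-ellipse semi-major axis a_t = (r₁ + r₂)/2 = (2.335×10^5 + 86500)/2 = 1.600×10^5 km.
Circular speed at r = 86500 km: v_c = √(μ/r) = 9.0923 km/s.
Vis-viva on the transfer ellipse at r = 86500 km gives v_t = √[μ(2/r − 1/a_t)] = 10.984 km/s.
Δv₂ = |v_t − v_c| = |10.984 − 9.0923| = 1.892 km/s.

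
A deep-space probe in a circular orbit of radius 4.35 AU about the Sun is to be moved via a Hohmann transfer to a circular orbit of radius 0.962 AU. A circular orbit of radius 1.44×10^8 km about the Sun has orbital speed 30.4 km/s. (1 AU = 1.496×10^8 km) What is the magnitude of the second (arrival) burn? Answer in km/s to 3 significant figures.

Δv₂ = 8.51 km/s

From the circular-orbit relation v² = μ/r at r = 1.44×10^8 km: μ = v²r = (30.4)² × 1.44×10^8 = 1.33079×10^11 km³/s².
In km: r₁ = 4.35 × 1.496×10^8 = 6.5076×10^8 km; r₂ = 0.962 × 1.496×10^8 = 1.439152×10^8 km.
The Hohmann ellipse has a_t = (r₁ + r₂)/2 = 3.973376×10^8 km.
Circular speed at r = 1.439152×10^8 km: v_c = √(μ/r) = 30.409 km/s.
Transfer-orbit speed at the same r (vis-viva, a = a_t): v_t = √[μ(2/r − 1/a_t)] = 38.916 km/s.
Δv₂ = |v_t − v_c| = |38.916 − 30.409| = 8.507 km/s.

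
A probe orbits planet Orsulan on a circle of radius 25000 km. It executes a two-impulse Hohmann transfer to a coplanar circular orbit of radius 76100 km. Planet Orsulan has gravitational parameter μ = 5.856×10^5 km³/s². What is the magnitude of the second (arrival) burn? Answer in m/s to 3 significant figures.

Semi-major axis of the transfer orbit: a_t = (25000 + 76100)/2 = 50550 km.
On the circular orbit at r = 76100 km, v_c = √(μ/r) = 2.7740 km/s.
Vis-viva on the transfer ellipse at r = 76100 km gives v_t = √[μ(2/r − 1/a_t)] = 1.9508 km/s.
Δv₂ = |v_t − v_c| = |1.9508 − 2.7740| = 0.8232 km/s.

Δv₂ = 823 m/s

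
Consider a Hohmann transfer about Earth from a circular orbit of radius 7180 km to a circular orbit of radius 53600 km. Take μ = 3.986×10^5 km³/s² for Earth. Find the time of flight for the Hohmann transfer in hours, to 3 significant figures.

t = 7.32 hours

Transfer-ellipse semi-major axis a_t = (r₁ + r₂)/2 = (7180 + 53600)/2 = 30390 km.
By Kepler's third law the transfer-orbit period is T = 2π√(a_t³/μ), so t = T/2 = 26360 s.
Converting: 26360 s ÷ 3600 s/hour = 7.32 hours.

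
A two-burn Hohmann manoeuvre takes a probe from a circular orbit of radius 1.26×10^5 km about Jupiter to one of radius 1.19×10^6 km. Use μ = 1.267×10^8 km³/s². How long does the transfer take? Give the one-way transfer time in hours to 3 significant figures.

t = 41.4 hours

Semi-major axis of the transfer orbit: a_t = (1.260×10^5 + 1.190×10^6)/2 = 6.580×10^5 km.
Transfer time t = π√(a_t³/μ) = π√((6.580×10^5)³ / 1.267×10^8) = 1.490×10^5 s.
Converting: 1.490×10^5 s ÷ 3600 s/hour = 41.4 hours.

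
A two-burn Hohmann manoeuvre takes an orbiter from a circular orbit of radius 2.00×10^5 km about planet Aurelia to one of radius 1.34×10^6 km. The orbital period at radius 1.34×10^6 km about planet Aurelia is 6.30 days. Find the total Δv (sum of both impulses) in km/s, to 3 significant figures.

From Kepler's third law T² = 4π²r³/μ at r = 1.34×10^6 km, T = 6.30 days = 6.30 × 86400 s = 5.4432×10^5 s: μ = 4π²r³/T² = 3.20601×10^8 km³/s².
Semi-major axis of the transfer orbit: a_t = (2.000×10^5 + 1.340×10^6)/2 = 7.700×10^5 km.
Circular speed at r₁: v₁ = √(μ/r₁) = √(3.20601×10^8/2.000×10^5) = 40.04 km/s.
Transfer-orbit speed at r₁ (vis-viva): v_p = √[μ(2/r₁ − 1/a_t)] = 52.82 km/s.
First burn Δv₁ = |v_p − v₁| = 12.780 km/s.
Circular speed at r₂: v₂ = √(μ/r₂) = 15.46787 km/s.
Transfer-orbit speed at r₂: v_a = √[μ(2/r₂ − 1/a_t)] = 7.883154 km/s.
Second burn Δv₂ = |v₂ − v_a| = 7.5847 km/s.
Total Δv = Δv₁ + Δv₂ = 20.36 km/s.

Δv = 20.4 km/s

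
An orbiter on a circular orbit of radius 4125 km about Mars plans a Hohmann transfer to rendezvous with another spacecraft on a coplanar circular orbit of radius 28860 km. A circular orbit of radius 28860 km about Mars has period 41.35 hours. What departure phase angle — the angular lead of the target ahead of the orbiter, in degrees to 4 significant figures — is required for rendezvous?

φ = 102.2°

From Kepler's third law T² = 4π²r³/μ at r = 28860 km, T = 41.35 hours = 41.35 × 3600 s = 1.4886×10^5 s: μ = 4π²r³/T² = 42824.5 km³/s².
Transfer-ellipse semi-major axis a_t = (r₁ + r₂)/2 = (4125 + 28860)/2 = 16492.5 km.
The half-period of the transfer ellipse is t = π√(a_t³/μ) = 32154 s.
Target angular speed ω₂ = √(μ/r₂³) = 4.2209×10^-5 rad/s.
Angle swept by the target during transfer: ω₂·t = 1.3572 rad = 77.76°.
The orbiter traverses 180° on the transfer ellipse, so the target must lead by 180° − 77.76° = 102.2°.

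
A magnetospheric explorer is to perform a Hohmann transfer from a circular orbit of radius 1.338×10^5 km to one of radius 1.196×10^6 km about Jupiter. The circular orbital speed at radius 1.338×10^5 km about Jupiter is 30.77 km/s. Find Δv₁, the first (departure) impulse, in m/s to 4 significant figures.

From the circular-orbit relation v² = μ/r at r = 1.338×10^5 km: μ = v²r = (30.77)² × 1.338×10^5 = 1.26681×10^8 km³/s².
Semi-major axis of the transfer orbit: a_t = (1.338×10^5 + 1.196×10^6)/2 = 6.649×10^5 km.
Circular speed at r = 1.338×10^5 km: v_c = √(μ/r) = 30.77 km/s.
Transfer-orbit speed at the same r (vis-viva, a = a_t): v_t = √[μ(2/r − 1/a_t)] = 41.27 km/s.
Δv₁ = |v_t − v_c| = |41.27 − 30.77| = 10.50 km/s.

Δv₁ = 10500 m/s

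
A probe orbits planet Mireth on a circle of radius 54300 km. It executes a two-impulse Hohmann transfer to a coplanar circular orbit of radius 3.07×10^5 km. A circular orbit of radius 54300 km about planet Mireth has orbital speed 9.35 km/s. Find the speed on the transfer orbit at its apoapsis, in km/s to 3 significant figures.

From the circular-orbit relation v² = μ/r at r = 54300 km: μ = v²r = (9.35)² × 54300 = 4.74704×10^6 km³/s².
Semi-major axis of the transfer orbit: a_t = (54300 + 3.070×10^5)/2 = 1.8065×10^5 km.
At apoapsis, r = 3.070×10^5 km.
Applying v² = μ(2/r − 1/a_t): v = 2.156 km/s.

v = 2.16 km/s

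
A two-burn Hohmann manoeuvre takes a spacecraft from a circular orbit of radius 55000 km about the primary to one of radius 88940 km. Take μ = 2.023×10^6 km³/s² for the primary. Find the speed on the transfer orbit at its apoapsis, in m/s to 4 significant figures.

v = 4169 m/s

Transfer-ellipse semi-major axis a_t = (r₁ + r₂)/2 = (55000 + 88940)/2 = 71970 km.
The apoapsis of the transfer ellipse is at r = 88940 km.
Applying v² = μ(2/r − 1/a_t): v = 4.169 km/s.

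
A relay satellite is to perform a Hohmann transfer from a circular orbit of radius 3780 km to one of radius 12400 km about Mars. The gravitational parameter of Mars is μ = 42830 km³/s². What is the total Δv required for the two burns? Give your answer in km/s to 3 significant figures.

Δv = 1.39 km/s

Transfer-ellipse semi-major axis a_t = (r₁ + r₂)/2 = (3780 + 12400)/2 = 8090 km.
At r₁ the circular-orbit speed is v₁ = √(μ/r₁) = 3.3661 km/s.
On the transfer ellipse at r₁, vis-viva equation gives v_p = √[μ(2/r₁ − 1/a_t)] = 4.1674 km/s.
First burn Δv₁ = |v_p − v₁| = 0.8013 km/s.
Circular speed at r₂: v₂ = √(μ/r₂) = 1.8585 km/s.
Transfer-orbit speed at r₂: v_a = √[μ(2/r₂ − 1/a_t)] = 1.2704 km/s.
Second burn Δv₂ = |v₂ − v_a| = 0.5881 km/s.
Total Δv = Δv₁ + Δv₂ = 1.389 km/s.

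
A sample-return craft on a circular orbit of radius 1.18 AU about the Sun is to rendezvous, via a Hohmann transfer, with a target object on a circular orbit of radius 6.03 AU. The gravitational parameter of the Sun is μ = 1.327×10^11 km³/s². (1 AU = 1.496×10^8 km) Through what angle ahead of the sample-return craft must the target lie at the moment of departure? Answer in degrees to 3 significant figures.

In km: r₁ = 1.18 × 1.496×10^8 = 1.76528×10^8 km; r₂ = 6.03 × 1.496×10^8 = 9.02088×10^8 km.
The Hohmann ellipse has a_t = (r₁ + r₂)/2 = 5.39308×10^8 km.
Transfer time t = π√(a_t³/μ) = 1.080114×10^8 s.
Target angular speed ω₂ = √(μ/r₂³) = 1.344504×10^-8 rad/s.
Angle swept by the target during transfer: ω₂·t = 1.45222 rad = 83.21°.
Arrival is 180° from departure on the ellipse, so φ = 180° − 83.21° = 96.8°.

φ = 96.8°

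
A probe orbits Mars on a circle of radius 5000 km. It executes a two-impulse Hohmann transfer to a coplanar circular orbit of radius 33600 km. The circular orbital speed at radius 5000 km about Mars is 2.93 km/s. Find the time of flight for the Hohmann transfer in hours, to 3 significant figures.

From the circular-orbit relation v² = μ/r at r = 5000 km: μ = v²r = (2.93)² × 5000 = 42924.5 km³/s².
Semi-major axis of the transfer orbit: a_t = (5000 + 33600)/2 = 19300 km.
Half the transfer-orbit period gives t = π√(a_t³/μ) = 40660 s.
Converting: 40660 s ÷ 3600 s/hour = 11.3 hours.

t = 11.3 hours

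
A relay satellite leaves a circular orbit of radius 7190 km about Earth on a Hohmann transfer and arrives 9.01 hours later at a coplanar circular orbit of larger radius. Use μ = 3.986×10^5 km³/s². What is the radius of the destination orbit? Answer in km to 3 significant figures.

Transfer time t = 9.01 hours = 32436 s, and t = π√(a_t³/μ).
So a_t = (μ t²/π²)^(1/3) = (3.986×10^5 × (32436)² / π²)^(1/3) = 34895 km.
Since a_t = (r₁ + r₂)/2, r₂ = 2a_t − r₁ = 2×34895 − 7190 = 62600 km.

r₂ = 62600 km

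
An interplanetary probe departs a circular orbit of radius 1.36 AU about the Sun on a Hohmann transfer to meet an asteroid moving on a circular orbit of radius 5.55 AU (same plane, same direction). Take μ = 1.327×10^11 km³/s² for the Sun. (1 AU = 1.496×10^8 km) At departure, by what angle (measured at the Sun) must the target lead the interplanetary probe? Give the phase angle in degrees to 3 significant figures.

In km: r₁ = 1.36 × 1.496×10^8 = 2.03456×10^8 km; r₂ = 5.55 × 1.496×10^8 = 8.3028×10^8 km.
Semi-major axis of the transfer orbit: a_t = (2.03456×10^8 + 8.3028×10^8)/2 = 5.16868×10^8 km.
Transfer time t = π√(a_t³/μ) = 1.013×10^8 s.
Target angular speed ω₂ = √(μ/r₂³) = 1.523×10^-8 rad/s.
Angle swept by the target during transfer: ω₂·t = 1.543 rad = 88.41°.
Arrival is 180° from departure on the ellipse, so φ = 180° − 88.41° = 91.6°.

φ = 91.6°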